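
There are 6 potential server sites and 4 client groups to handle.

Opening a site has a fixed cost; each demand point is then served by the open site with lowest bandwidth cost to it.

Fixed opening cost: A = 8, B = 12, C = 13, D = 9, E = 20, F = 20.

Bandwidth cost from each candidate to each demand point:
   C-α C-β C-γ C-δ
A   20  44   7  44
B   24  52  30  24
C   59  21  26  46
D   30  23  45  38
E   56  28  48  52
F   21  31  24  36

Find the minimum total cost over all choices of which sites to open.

103

Open {A, B, D}: assign each demand point to its cheapest open site.
  C-α→A 20, C-β→D 23, C-γ→A 7, C-δ→B 24
  bandwidth cost 74, fixed 29 → total 103.
Compare {A, D}: bandwidth cost 88 + fixed 17 = 105.
Compare {A, B, C}: bandwidth cost 72 + fixed 33 = 105.
Compare {A, C}: bandwidth cost 92 + fixed 21 = 113.
All other subsets cost ≥ 105. Minimum total cost: 103.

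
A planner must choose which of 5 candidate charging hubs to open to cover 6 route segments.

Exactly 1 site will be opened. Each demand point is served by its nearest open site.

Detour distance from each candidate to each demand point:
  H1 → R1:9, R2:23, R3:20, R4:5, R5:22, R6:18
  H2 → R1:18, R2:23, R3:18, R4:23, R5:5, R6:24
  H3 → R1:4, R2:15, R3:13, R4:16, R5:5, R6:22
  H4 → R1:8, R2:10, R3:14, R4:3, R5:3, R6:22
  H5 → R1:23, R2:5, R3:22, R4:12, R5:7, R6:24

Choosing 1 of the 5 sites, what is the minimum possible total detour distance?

60

Open {H4}.
  R1→H4 8, R2→H4 10, R3→H4 14, R4→H4 3, R5→H4 3, R6→H4 22  ⇒ total 60.
Compare {H3}: total 75.
Compare {H5}: total 93.
No size-1 selection does better; minimum is 60.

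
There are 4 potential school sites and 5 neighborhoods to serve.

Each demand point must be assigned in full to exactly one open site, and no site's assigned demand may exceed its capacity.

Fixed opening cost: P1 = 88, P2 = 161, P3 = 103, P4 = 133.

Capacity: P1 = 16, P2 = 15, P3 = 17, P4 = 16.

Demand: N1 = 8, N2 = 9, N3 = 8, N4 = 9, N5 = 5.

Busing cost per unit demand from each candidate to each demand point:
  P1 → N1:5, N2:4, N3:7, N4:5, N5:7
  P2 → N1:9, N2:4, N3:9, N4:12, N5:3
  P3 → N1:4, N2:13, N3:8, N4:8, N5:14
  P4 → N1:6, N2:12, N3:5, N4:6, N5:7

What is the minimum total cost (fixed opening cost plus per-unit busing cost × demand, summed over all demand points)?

539

Open {P1, P3, P4}; cheapest assignment that respects the capacities:
  P1 (cap 16, load 14): N2, N5 — cost 9×4 + 5×7 = 71
  P3 (cap 17, load 17): N1, N4 — cost 8×4 + 9×8 = 104
  P4 (cap 16, load 8): N3 — cost 8×5 = 40
  Shipping 215, fixed 324 → total 539.
  Any other capacity-feasible assignment to {P1, P3, P4} ships for at least 215.
Compare {P1, P2, P3}: its best feasible assignment gives total 544.
Compare {P1, P2, P4}: its best feasible assignment gives total 566.
Every other set of open sites that can feasibly serve all demand totals ≥ 544 even under its best assignment. Minimum: 539.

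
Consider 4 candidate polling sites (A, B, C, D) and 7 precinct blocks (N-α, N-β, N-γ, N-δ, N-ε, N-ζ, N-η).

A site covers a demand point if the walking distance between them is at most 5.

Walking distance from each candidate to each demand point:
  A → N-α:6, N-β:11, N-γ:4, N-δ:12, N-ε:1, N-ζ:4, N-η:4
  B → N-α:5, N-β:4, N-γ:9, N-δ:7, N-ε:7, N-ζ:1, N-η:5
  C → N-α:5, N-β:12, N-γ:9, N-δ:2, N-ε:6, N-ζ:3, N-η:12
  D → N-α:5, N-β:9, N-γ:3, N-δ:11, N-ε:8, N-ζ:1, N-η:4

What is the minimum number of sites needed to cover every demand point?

Coverage sets (demand points within 5 of each site):
  A: {N-γ, N-ε, N-ζ, N-η}
  B: {N-α, N-β, N-ζ, N-η}
  C: {N-α, N-δ, N-ζ}
  D: {N-α, N-γ, N-ζ, N-η}
No 2 sites suffice: every size-2 union leaves at least one demand point uncovered.
But {A, B, C} covers everything, so the minimum is 3.

3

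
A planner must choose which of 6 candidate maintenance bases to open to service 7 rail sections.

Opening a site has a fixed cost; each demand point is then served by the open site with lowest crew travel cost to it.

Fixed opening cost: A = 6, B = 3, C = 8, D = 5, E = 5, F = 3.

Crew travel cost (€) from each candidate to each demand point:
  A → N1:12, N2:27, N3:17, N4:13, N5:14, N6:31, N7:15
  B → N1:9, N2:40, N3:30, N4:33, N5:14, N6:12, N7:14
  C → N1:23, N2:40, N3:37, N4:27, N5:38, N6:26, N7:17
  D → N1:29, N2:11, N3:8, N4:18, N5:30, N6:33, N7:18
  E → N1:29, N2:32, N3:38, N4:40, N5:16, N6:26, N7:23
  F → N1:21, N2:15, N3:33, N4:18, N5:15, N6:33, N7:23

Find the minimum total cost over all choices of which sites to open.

94

Open {B, D}: assign each demand point to its cheapest open site.
  N1→B 9, N2→D 11, N3→D 8, N4→D 18, N5→B 14, N6→B 12, N7→B 14
  crew travel cost 86, fixed 8 → total 94.
Compare {A, B, D}: crew travel cost 81 + fixed 14 = 95.
Compare {B, D, F}: crew travel cost 86 + fixed 11 = 97.
Compare {A, B, D, F}: crew travel cost 81 + fixed 17 = 98.
All other subsets cost ≥ 95. Minimum total cost: 94.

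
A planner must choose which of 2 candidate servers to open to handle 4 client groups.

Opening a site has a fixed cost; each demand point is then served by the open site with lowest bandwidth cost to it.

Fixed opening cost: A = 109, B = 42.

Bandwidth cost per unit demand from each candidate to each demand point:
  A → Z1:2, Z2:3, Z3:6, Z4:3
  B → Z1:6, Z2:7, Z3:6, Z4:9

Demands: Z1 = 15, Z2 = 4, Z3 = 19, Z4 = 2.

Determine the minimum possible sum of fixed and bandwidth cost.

Open {A}: assign each demand point to its cheapest open site.
  Z1→A 15×2=30, Z2→A 4×3=12, Z3→A 19×6=114, Z4→A 2×3=6
  bandwidth cost 162, fixed 109 → total 271.
Compare {B}: bandwidth cost 250 + fixed 42 = 292.
Compare {A, B}: bandwidth cost 162 + fixed 151 = 313.

271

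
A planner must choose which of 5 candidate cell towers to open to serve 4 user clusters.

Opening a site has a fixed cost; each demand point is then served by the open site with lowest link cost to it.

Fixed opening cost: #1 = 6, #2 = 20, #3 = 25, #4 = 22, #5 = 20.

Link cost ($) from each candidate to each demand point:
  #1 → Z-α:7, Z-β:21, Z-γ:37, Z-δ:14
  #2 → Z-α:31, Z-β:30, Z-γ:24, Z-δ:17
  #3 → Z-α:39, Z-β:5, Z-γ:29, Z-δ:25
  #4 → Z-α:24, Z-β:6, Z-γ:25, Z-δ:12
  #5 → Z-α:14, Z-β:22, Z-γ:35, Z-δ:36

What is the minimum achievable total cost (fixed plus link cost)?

Open {#1, #4}: assign each demand point to its cheapest open site.
  Z-α→#1 7, Z-β→#4 6, Z-γ→#4 25, Z-δ→#4 12
  link cost 50, fixed 28 → total 78.
Compare {#1}: link cost 79 + fixed 6 = 85.
Compare {#1, #3}: link cost 55 + fixed 31 = 86.
Compare {#4}: link cost 67 + fixed 22 = 89.
All other subsets cost ≥ 85. Minimum total cost: 78.

78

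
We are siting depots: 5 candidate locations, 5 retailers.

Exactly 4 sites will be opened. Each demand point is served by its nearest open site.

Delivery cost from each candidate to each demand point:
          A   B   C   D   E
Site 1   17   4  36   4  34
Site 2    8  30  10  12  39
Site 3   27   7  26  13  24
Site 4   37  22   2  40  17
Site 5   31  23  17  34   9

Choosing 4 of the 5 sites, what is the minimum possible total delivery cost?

Open {Site 1, Site 2, Site 4, Site 5}.
  A→Site 2 8, B→Site 1 4, C→Site 4 2, D→Site 1 4, E→Site 5 9  ⇒ total 27.
Compare {Site 1, Site 2, Site 3, Site 4}: total 35.
Compare {Site 1, Site 2, Site 3, Site 5}: total 35.
No size-4 selection does better; minimum is 27.

27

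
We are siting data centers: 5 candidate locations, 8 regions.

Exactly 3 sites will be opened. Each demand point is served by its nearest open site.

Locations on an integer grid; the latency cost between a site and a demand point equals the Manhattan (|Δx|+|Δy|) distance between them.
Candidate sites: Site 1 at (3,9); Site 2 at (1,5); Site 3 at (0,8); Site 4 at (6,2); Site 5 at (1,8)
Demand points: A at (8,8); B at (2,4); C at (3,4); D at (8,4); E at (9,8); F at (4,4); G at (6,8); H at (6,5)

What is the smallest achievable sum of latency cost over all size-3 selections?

Open {Site 1, Site 2, Site 4}.
  A→Site 1 6, B→Site 2 2, C→Site 2 3, D→Site 4 4, E→Site 1 7, F→Site 2 4, G→Site 1 4, H→Site 4 3  ⇒ total 33.
Compare {Site 2, Site 4, Site 5}: total 36.
Compare {Site 1, Site 4, Site 5}: total 38.
No size-3 selection does better; minimum is 33.

33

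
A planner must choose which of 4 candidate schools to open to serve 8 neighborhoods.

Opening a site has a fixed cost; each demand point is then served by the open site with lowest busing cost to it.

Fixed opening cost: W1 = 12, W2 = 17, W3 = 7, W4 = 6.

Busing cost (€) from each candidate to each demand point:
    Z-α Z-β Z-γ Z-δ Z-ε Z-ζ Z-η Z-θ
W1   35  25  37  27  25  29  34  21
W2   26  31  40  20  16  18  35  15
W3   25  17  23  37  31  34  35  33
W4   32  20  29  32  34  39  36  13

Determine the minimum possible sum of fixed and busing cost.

193

Open {W2, W3}: assign each demand point to its cheapest open site.
  Z-α→W3 25, Z-β→W3 17, Z-γ→W3 23, Z-δ→W2 20, Z-ε→W2 16, Z-ζ→W2 18, Z-η→W2 35, Z-θ→W2 15
  busing cost 169, fixed 24 → total 193.
Compare {W2, W3, W4}: busing cost 167 + fixed 30 = 197.
Compare {W2, W4}: busing cost 177 + fixed 23 = 200.
Compare {W1, W2, W3}: busing cost 168 + fixed 36 = 204.
All other subsets cost ≥ 197. Minimum total cost: 193.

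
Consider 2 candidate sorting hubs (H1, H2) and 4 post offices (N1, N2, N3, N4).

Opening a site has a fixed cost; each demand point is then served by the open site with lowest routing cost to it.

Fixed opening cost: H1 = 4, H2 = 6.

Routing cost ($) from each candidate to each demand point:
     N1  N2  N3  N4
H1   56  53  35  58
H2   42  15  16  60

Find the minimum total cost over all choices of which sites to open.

139

Open {H2}: assign each demand point to its cheapest open site.
  N1→H2 42, N2→H2 15, N3→H2 16, N4→H2 60
  routing cost 133, fixed 6 → total 139.
Compare {H1, H2}: routing cost 131 + fixed 10 = 141.
Compare {H1}: routing cost 202 + fixed 4 = 206.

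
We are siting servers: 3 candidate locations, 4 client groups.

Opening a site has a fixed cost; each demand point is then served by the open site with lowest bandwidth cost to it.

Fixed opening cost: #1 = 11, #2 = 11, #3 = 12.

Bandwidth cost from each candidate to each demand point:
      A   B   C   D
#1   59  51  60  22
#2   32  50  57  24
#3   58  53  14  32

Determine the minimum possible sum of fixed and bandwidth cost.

143

Open {#2, #3}: assign each demand point to its cheapest open site.
  A→#2 32, B→#2 50, C→#3 14, D→#2 24
  bandwidth cost 120, fixed 23 → total 143.
Compare {#1, #2, #3}: bandwidth cost 118 + fixed 34 = 152.
Compare {#1, #3}: bandwidth cost 145 + fixed 23 = 168.
Compare {#3}: bandwidth cost 157 + fixed 12 = 169.
All other subsets cost ≥ 152. Minimum total cost: 143.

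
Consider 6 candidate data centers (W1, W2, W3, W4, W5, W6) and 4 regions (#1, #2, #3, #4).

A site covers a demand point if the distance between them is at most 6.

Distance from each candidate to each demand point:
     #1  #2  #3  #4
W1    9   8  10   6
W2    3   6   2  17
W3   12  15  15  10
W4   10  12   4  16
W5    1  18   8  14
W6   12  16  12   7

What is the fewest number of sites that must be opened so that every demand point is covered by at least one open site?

Coverage sets (demand points within 6 of each site):
  W1: {#4}
  W2: {#1, #2, #3}
  W3: {}
  W4: {#3}
  W5: {#1}
  W6: {}
No single site covers all 4 demand points.
But {W1, W2} covers everything, so the minimum is 2.

2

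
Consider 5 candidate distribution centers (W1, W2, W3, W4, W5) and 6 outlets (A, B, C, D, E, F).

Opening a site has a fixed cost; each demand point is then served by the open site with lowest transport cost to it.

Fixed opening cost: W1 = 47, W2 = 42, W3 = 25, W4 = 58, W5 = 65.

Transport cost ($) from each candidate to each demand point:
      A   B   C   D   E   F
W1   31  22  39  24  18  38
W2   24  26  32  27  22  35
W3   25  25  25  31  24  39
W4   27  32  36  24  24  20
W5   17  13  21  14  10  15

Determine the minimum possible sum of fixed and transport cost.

Open {W5}: assign each demand point to its cheapest open site.
  A→W5 17, B→W5 13, C→W5 21, D→W5 14, E→W5 10, F→W5 15
  transport cost 90, fixed 65 → total 155.
Compare {W3, W5}: transport cost 90 + fixed 90 = 180.
Compare {W3}: transport cost 169 + fixed 25 = 194.
Compare {W2, W5}: transport cost 90 + fixed 107 = 197.
All other subsets cost ≥ 180. Minimum total cost: 155.

155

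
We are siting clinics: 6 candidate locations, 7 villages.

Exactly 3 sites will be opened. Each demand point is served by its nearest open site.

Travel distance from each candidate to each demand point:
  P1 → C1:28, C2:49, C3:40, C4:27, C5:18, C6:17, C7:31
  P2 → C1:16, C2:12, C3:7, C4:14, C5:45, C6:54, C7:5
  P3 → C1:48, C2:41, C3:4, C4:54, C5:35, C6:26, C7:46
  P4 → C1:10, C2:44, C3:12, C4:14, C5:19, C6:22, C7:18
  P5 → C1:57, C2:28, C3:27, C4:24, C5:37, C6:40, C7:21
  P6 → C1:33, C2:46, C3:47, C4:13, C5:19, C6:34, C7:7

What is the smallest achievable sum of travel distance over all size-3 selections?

Open {P1, P2, P4}.
  C1→P4 10, C2→P2 12, C3→P2 7, C4→P2 14, C5→P1 18, C6→P1 17, C7→P2 5  ⇒ total 83.
Compare {P1, P2, P3}: total 86.
Compare {P2, P3, P4}: total 86.
No size-3 selection does better; minimum is 83.

83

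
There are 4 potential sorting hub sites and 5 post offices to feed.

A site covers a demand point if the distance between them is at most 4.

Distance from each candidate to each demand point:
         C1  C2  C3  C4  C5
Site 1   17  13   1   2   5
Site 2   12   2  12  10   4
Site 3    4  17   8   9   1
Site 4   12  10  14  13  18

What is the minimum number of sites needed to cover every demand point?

3

Coverage sets (demand points within 4 of each site):
  Site 1: {C3, C4}
  Site 2: {C2, C5}
  Site 3: {C1, C5}
  Site 4: {}
No 2 sites suffice: every size-2 union leaves at least one demand point uncovered.
But {Site 1, Site 2, Site 3} covers everything, so the minimum is 3.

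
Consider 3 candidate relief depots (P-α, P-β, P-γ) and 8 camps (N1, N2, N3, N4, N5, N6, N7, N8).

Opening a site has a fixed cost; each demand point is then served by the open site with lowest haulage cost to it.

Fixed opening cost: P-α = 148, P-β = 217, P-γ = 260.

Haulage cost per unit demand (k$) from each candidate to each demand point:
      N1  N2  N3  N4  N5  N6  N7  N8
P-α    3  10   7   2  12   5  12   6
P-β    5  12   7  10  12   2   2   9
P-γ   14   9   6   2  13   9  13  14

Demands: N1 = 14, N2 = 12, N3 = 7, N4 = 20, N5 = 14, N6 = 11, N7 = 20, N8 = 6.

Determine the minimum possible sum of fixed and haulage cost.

Open {P-α, P-β}: assign each demand point to its cheapest open site.
  N1→P-α 14×3=42, N2→P-α 12×10=120, N3→P-α 7×7=49, N4→P-α 20×2=40, N5→P-α 14×12=168, N6→P-β 11×2=22, N7→P-β 20×2=40, N8→P-α 6×6=36
  haulage cost 517, fixed 365 → total 882.
Compare {P-α}: haulage cost 750 + fixed 148 = 898.
Compare {P-β}: haulage cost 747 + fixed 217 = 964.
Compare {P-β, P-γ}: haulage cost 544 + fixed 477 = 1021.
All other subsets cost ≥ 898. Minimum total cost: 882.

882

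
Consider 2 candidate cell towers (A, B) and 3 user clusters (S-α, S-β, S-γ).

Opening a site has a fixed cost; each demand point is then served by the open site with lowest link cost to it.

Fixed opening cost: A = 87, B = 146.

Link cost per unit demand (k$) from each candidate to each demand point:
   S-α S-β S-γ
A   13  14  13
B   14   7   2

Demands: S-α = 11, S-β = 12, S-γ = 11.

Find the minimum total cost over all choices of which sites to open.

Open {B}: assign each demand point to its cheapest open site.
  S-α→B 11×14=154, S-β→B 12×7=84, S-γ→B 11×2=22
  link cost 260, fixed 146 → total 406.
Compare {A, B}: link cost 249 + fixed 233 = 482.
Compare {A}: link cost 454 + fixed 87 = 541.

406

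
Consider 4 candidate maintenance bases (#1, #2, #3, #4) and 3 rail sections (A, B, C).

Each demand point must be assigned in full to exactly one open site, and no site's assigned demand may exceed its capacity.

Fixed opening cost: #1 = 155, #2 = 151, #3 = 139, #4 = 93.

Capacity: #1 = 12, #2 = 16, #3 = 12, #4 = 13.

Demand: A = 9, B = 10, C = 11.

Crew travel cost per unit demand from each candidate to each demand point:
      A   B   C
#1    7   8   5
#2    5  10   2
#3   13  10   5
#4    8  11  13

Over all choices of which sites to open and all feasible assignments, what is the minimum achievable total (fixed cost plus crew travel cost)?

Open {#1, #2, #4}; cheapest assignment that respects the capacities:
  #1 (cap 12, load 10): B — cost 10×8 = 80
  #2 (cap 16, load 11): C — cost 11×2 = 22
  #4 (cap 13, load 9): A — cost 9×8 = 72
  Shipping 174, fixed 399 → total 573.
  Any other capacity-feasible assignment to {#1, #2, #4} ships for at least 174.
Compare {#2, #3, #4}: its best feasible assignment gives total 577.
Compare {#1, #3, #4}: its best feasible assignment gives total 594.
Every other set of open sites that can feasibly serve all demand totals ≥ 577 even under its best assignment. Minimum: 573.

573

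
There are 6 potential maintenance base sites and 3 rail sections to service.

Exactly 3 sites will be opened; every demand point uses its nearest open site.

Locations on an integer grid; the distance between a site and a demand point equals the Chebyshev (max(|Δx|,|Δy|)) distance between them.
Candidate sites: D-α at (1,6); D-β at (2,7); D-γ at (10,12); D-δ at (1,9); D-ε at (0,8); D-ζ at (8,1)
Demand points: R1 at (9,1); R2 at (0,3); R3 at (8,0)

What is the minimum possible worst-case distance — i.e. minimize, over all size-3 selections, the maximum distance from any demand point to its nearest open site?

3

Open {D-α, D-β, D-ζ}.
  Farthest demand point is R2 at distance 3 (to D-α); all others are ≤ 3.
With {D-α, D-γ, D-ζ} the worst case is 3.
With {D-α, D-δ, D-ζ} the worst case is 3.
No size-3 selection achieves below 3.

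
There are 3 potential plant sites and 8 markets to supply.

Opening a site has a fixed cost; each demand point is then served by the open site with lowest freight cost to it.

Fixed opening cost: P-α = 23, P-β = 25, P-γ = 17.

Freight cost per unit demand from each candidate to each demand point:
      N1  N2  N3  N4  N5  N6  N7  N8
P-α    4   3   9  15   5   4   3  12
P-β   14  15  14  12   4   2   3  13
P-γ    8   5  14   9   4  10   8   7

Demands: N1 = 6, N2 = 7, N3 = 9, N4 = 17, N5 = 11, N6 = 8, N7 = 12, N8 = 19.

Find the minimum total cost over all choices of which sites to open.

Open {P-α, P-γ}: assign each demand point to its cheapest open site.
  N1→P-α 6×4=24, N2→P-α 7×3=21, N3→P-α 9×9=81, N4→P-γ 17×9=153, N5→P-γ 11×4=44, N6→P-α 8×4=32, N7→P-α 12×3=36, N8→P-γ 19×7=133
  freight cost 524, fixed 40 → total 564.
Compare {P-α, P-β, P-γ}: freight cost 508 + fixed 65 = 573.
Compare {P-β, P-γ}: freight cost 591 + fixed 42 = 633.
Compare {P-α, P-β}: freight cost 654 + fixed 48 = 702.
All other subsets cost ≥ 573. Minimum total cost: 564.

564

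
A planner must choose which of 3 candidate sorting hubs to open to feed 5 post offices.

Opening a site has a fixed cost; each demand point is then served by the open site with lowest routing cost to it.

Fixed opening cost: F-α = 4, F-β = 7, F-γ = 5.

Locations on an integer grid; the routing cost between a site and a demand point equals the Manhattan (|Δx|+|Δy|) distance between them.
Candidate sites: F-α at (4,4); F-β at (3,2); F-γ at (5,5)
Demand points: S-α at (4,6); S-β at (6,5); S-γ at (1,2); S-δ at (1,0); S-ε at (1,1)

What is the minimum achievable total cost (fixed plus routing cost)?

Open {F-β, F-γ}: assign each demand point to its cheapest open site.
  S-α→F-γ 2, S-β→F-γ 1, S-γ→F-β 2, S-δ→F-β 4, S-ε→F-β 3
  routing cost 12, fixed 12 → total 24.
Compare {F-α, F-β}: routing cost 14 + fixed 11 = 25.
Compare {F-α}: routing cost 23 + fixed 4 = 27.
Compare {F-β}: routing cost 20 + fixed 7 = 27.
All other subsets cost ≥ 25. Minimum total cost: 24.

24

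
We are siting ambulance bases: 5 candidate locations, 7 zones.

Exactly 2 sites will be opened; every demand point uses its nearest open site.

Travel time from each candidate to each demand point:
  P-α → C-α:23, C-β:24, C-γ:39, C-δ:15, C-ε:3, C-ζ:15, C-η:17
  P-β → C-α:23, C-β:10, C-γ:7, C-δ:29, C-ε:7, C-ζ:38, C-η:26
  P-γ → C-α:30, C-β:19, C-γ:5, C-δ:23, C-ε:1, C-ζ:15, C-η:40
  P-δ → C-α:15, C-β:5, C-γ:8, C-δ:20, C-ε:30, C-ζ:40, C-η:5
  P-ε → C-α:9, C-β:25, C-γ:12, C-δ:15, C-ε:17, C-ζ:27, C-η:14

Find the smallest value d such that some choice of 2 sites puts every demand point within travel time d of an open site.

15

Open {P-α, P-δ}.
  Farthest demand point is C-α at travel time 15 (to P-δ); all others are ≤ 15.
With {P-γ, P-ε} the worst case is 19.
With {P-γ, P-δ} the worst case is 20.
No size-2 selection achieves below 15.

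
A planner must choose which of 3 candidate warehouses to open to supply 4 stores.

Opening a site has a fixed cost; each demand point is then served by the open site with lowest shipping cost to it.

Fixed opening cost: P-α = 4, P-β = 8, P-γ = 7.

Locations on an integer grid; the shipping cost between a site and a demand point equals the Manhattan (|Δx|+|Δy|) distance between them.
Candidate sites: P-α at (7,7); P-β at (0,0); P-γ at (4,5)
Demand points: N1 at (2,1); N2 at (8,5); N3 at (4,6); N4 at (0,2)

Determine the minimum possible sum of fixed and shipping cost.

Open {P-α, P-β}: assign each demand point to its cheapest open site.
  N1→P-β 3, N2→P-α 3, N3→P-α 4, N4→P-β 2
  shipping cost 12, fixed 12 → total 24.
Compare {P-γ}: shipping cost 18 + fixed 7 = 25.
Compare {P-β, P-γ}: shipping cost 10 + fixed 15 = 25.
Compare {P-α, P-γ}: shipping cost 17 + fixed 11 = 28.
All other subsets cost ≥ 25. Minimum total cost: 24.

24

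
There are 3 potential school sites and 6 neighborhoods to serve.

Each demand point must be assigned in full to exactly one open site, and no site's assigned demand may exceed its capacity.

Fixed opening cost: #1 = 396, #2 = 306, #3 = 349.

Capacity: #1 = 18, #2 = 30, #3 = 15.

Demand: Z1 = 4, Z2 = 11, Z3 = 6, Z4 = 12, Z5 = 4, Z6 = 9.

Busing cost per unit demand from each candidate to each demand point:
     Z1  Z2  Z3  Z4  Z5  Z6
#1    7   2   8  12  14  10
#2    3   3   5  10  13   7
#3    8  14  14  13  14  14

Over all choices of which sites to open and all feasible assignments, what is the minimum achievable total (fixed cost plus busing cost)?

1019

Open {#1, #2}; cheapest assignment that respects the capacities:
  #1 (cap 18, load 17): Z2, Z3 — cost 11×2 + 6×8 = 70
  #2 (cap 30, load 29): Z1, Z4, Z5, Z6 — cost 4×3 + 12×10 + 4×13 + 9×7 = 247
  Shipping 317, fixed 702 → total 1019.
  Any other capacity-feasible assignment to {#1, #2} ships for at least 317.
Compare {#1, #2, #3}: its best feasible assignment gives total 1368.
Every other set of open sites that can feasibly serve all demand totals ≥ 1368 even under its best assignment. Minimum: 1019.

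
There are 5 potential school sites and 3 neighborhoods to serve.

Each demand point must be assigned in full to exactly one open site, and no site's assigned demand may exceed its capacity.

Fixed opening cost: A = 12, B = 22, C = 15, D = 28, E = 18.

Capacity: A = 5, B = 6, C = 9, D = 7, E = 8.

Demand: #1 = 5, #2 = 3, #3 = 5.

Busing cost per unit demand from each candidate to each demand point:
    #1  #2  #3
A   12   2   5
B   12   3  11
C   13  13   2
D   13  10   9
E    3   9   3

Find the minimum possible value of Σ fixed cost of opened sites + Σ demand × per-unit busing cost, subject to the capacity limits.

Open {A, C, E}; cheapest assignment that respects the capacities:
  A (cap 5, load 3): #2 — cost 3×2 = 6
  C (cap 9, load 5): #3 — cost 5×2 = 10
  E (cap 8, load 5): #1 — cost 5×3 = 15
  Shipping 31, fixed 45 → total 76.
  Any other capacity-feasible assignment to {A, C, E} ships for at least 31.
Compare {C, E}: its best feasible assignment gives total 85.
Compare {B, C, E}: its best feasible assignment gives total 89.
Every other set of open sites that can feasibly serve all demand totals ≥ 85 even under its best assignment. Minimum: 76.

76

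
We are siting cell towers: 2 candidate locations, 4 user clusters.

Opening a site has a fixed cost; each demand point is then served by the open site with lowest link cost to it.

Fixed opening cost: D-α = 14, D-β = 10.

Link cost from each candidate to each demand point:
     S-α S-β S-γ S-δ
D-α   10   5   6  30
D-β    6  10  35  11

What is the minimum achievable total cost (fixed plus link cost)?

Open {D-α, D-β}: assign each demand point to its cheapest open site.
  S-α→D-β 6, S-β→D-α 5, S-γ→D-α 6, S-δ→D-β 11
  link cost 28, fixed 24 → total 52.
Compare {D-α}: link cost 51 + fixed 14 = 65.
Compare {D-β}: link cost 62 + fixed 10 = 72.

52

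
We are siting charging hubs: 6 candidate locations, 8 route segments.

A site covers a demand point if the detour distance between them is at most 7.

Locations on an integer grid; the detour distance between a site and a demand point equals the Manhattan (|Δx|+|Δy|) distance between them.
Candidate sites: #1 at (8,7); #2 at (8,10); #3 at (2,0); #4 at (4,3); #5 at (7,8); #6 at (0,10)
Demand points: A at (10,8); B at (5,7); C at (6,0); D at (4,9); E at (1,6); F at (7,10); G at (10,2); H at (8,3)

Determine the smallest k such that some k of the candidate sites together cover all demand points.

Coverage sets (demand points within 7 of each site):
  #1: {A, B, D, F, G, H}
  #2: {A, B, D, F, H}
  #3: {C, E}
  #4: {B, C, D, E, G, H}
  #5: {A, B, D, F, H}
  #6: {D, E, F}
No single site covers all 8 demand points.
But {#1, #3} covers everything, so the minimum is 2.

2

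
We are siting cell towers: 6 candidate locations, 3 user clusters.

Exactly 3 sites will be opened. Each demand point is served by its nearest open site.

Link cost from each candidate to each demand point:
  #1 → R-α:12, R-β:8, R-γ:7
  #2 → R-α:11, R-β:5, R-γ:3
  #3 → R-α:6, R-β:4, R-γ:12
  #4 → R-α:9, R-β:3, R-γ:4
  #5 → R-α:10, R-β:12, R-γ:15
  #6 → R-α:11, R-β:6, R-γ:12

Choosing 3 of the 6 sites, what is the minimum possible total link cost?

Open {#2, #3, #4}.
  R-α→#3 6, R-β→#4 3, R-γ→#2 3  ⇒ total 12.
Compare {#1, #2, #3}: total 13.
Compare {#1, #3, #4}: total 13.
No size-3 selection does better; minimum is 12.

12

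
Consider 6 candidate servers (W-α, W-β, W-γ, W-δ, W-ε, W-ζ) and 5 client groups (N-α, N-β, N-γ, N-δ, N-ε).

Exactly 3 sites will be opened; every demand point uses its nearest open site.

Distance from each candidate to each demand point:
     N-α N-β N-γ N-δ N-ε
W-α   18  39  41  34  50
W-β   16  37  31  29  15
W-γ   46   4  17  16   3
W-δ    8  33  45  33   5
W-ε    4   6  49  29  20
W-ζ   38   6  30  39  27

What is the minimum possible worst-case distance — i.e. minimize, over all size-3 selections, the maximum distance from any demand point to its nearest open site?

Open {W-α, W-β, W-γ}.
  Farthest demand point is N-γ at distance 17 (to W-γ); all others are ≤ 17.
With {W-α, W-γ, W-δ} the worst case is 17.
With {W-α, W-γ, W-ε} the worst case is 17.
No size-3 selection achieves below 17.

17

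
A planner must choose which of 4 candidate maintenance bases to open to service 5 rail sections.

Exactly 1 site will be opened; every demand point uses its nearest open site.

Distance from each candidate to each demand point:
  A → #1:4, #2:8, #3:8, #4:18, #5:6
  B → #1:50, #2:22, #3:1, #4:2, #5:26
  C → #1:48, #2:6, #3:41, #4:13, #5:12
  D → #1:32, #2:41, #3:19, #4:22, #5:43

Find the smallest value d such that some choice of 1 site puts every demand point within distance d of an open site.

18

Open {A}.
  Farthest demand point is #4 at distance 18 (to A); all others are ≤ 18.
With {D} the worst case is 43.
With {C} the worst case is 48.
No size-1 selection achieves below 18.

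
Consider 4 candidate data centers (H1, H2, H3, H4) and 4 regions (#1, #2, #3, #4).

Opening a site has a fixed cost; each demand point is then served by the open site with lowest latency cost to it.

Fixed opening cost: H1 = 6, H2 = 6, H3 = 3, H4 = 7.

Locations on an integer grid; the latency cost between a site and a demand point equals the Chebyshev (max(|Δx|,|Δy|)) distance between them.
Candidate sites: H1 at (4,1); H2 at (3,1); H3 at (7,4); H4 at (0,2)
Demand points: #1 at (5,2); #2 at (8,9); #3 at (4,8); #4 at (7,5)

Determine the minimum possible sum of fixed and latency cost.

15

Open {H3}: assign each demand point to its cheapest open site.
  #1→H3 2, #2→H3 5, #3→H3 4, #4→H3 1
  latency cost 12, fixed 3 → total 15.
Compare {H1, H3}: latency cost 11 + fixed 9 = 20.
Compare {H2, H3}: latency cost 12 + fixed 9 = 21.
Compare {H3, H4}: latency cost 12 + fixed 10 = 22.
All other subsets cost ≥ 20. Minimum total cost: 15.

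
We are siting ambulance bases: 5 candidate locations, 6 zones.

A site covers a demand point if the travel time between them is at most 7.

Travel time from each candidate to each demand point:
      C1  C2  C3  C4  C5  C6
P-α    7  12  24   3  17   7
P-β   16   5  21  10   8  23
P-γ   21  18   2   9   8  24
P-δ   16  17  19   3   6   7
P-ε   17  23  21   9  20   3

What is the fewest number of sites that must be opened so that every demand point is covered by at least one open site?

Coverage sets (demand points within 7 of each site):
  P-α: {C1, C4, C6}
  P-β: {C2}
  P-γ: {C3}
  P-δ: {C4, C5, C6}
  P-ε: {C6}
No 3 sites suffice: every size-3 union leaves at least one demand point uncovered.
But {P-α, P-β, P-γ, P-δ} covers everything, so the minimum is 4.

4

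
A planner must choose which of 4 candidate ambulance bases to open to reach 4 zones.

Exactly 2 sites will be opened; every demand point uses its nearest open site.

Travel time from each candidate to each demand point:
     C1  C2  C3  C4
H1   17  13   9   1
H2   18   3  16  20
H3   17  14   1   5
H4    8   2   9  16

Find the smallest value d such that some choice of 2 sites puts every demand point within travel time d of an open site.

Open {H3, H4}.
  Farthest demand point is C1 at travel time 8 (to H4); all others are ≤ 8.
With {H1, H4} the worst case is 9.
With {H2, H4} the worst case is 16.
No size-2 selection achieves below 8.

8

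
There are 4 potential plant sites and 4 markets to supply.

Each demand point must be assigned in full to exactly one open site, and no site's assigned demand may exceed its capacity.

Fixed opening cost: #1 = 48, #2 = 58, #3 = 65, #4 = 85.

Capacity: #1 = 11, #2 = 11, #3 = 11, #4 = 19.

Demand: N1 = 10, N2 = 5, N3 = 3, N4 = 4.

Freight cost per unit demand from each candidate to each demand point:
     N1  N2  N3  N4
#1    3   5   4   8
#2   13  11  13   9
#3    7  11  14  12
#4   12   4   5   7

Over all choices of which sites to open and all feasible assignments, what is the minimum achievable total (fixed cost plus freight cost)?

Open {#1, #4}; cheapest assignment that respects the capacities:
  #1 (cap 11, load 10): N1 — cost 10×3 = 30
  #4 (cap 19, load 12): N2, N3, N4 — cost 5×4 + 3×5 + 4×7 = 63
  Shipping 93, fixed 133 → total 226.
  Any other capacity-feasible assignment to {#1, #4} ships for at least 93.
Compare {#3, #4}: its best feasible assignment gives total 283.
Compare {#1, #2, #4}: its best feasible assignment gives total 284.
Every other set of open sites that can feasibly serve all demand totals ≥ 283 even under its best assignment. Minimum: 226.

226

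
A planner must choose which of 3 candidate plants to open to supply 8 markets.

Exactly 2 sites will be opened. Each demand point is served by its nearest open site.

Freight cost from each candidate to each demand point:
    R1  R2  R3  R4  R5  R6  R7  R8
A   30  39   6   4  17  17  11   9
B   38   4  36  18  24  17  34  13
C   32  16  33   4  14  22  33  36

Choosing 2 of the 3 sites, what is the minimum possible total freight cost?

Open {A, B}.
  R1→A 30, R2→B 4, R3→A 6, R4→A 4, R5→A 17, R6→A 17, R7→A 11, R8→A 9  ⇒ total 98.
Compare {A, C}: total 107.
Compare {B, C}: total 150.

98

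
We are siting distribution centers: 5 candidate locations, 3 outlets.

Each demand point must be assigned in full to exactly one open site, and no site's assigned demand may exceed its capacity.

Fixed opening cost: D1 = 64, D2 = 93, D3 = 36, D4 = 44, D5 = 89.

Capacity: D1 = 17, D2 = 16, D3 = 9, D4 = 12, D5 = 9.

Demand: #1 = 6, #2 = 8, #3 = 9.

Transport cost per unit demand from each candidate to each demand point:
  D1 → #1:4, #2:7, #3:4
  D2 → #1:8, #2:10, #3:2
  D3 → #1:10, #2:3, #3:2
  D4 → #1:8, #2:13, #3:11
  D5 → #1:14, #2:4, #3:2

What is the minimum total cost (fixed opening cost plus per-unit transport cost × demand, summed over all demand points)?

184

Open {D1, D3}; cheapest assignment that respects the capacities:
  D1 (cap 17, load 15): #1, #3 — cost 6×4 + 9×4 = 60
  D3 (cap 9, load 8): #2 — cost 8×3 = 24
  Shipping 84, fixed 100 → total 184.
  Any other capacity-feasible assignment to {D1, D3} ships for at least 84.
Compare {D2, D3}: its best feasible assignment gives total 219.
Compare {D1, D3, D4}: its best feasible assignment gives total 228.
Every other set of open sites that can feasibly serve all demand totals ≥ 219 even under its best assignment. Minimum: 184.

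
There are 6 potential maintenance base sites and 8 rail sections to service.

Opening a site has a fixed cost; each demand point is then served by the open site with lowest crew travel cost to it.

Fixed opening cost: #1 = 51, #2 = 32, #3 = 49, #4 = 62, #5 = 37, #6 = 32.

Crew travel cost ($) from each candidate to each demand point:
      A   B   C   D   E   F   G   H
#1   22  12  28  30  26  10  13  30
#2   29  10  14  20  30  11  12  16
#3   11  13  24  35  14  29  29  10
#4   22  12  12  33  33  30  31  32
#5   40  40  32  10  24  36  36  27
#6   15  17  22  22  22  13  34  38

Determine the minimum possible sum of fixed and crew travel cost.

Open {#2}: assign each demand point to its cheapest open site.
  A→#2 29, B→#2 10, C→#2 14, D→#2 20, E→#2 30, F→#2 11, G→#2 12, H→#2 16
  crew travel cost 142, fixed 32 → total 174.
Compare {#2, #3}: crew travel cost 102 + fixed 81 = 183.
Compare {#2, #6}: crew travel cost 120 + fixed 64 = 184.
Compare {#2, #5}: crew travel cost 126 + fixed 69 = 195.
All other subsets cost ≥ 183. Minimum total cost: 174.

174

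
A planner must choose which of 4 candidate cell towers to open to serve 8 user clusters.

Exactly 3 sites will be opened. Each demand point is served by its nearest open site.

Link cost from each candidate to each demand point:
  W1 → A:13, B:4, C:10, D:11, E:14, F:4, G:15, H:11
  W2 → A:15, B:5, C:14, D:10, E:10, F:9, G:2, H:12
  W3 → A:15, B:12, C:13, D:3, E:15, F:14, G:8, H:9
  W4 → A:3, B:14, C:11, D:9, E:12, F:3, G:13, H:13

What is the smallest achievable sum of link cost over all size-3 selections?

Open {W2, W3, W4}.
  A→W4 3, B→W2 5, C→W4 11, D→W3 3, E→W2 10, F→W4 3, G→W2 2, H→W3 9  ⇒ total 46.
Compare {W1, W2, W4}: total 52.
Compare {W1, W3, W4}: total 52.
No size-3 selection does better; minimum is 46.

46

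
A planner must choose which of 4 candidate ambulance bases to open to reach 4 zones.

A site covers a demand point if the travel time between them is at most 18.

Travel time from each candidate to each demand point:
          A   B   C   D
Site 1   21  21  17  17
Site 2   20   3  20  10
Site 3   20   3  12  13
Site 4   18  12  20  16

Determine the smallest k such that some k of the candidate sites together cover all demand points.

2

Coverage sets (demand points within 18 of each site):
  Site 1: {C, D}
  Site 2: {B, D}
  Site 3: {B, C, D}
  Site 4: {A, B, D}
No single site covers all 4 demand points.
But {Site 1, Site 4} covers everything, so the minimum is 2.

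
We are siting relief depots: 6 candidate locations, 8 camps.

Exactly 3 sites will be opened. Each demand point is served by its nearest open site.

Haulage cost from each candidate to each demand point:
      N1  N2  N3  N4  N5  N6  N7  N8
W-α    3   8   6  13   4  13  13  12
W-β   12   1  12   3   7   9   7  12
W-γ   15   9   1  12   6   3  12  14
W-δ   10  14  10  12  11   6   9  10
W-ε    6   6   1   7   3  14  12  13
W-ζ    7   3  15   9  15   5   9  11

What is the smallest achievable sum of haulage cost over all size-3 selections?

Open {W-α, W-β, W-γ}.
  N1→W-α 3, N2→W-β 1, N3→W-γ 1, N4→W-β 3, N5→W-α 4, N6→W-γ 3, N7→W-β 7, N8→W-α 12  ⇒ total 34.
Compare {W-β, W-γ, W-ε}: total 36.
Compare {W-β, W-δ, W-ε}: total 37.
No size-3 selection does better; minimum is 34.

34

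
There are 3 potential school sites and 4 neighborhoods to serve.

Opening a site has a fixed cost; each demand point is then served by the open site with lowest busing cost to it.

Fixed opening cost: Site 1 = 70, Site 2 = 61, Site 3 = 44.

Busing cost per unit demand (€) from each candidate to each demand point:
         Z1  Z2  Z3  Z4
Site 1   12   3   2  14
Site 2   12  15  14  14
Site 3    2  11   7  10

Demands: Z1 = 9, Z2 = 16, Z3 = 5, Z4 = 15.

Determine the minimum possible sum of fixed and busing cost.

340

Open {Site 1, Site 3}: assign each demand point to its cheapest open site.
  Z1→Site 3 9×2=18, Z2→Site 1 16×3=48, Z3→Site 1 5×2=10, Z4→Site 3 15×10=150
  busing cost 226, fixed 114 → total 340.
Compare {Site 1, Site 2, Site 3}: busing cost 226 + fixed 175 = 401.
Compare {Site 3}: busing cost 379 + fixed 44 = 423.
Compare {Site 1}: busing cost 376 + fixed 70 = 446.
All other subsets cost ≥ 401. Minimum total cost: 340.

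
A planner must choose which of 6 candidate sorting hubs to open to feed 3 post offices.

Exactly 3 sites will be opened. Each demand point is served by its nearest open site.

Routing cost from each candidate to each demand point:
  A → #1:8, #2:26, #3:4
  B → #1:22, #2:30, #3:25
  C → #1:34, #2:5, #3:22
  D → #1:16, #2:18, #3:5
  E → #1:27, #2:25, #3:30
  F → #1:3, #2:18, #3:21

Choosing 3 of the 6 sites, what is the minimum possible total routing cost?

Open {A, C, F}.
  #1→F 3, #2→C 5, #3→A 4  ⇒ total 12.
Compare {C, D, F}: total 13.
Compare {A, B, C}: total 17.
No size-3 selection does better; minimum is 12.

12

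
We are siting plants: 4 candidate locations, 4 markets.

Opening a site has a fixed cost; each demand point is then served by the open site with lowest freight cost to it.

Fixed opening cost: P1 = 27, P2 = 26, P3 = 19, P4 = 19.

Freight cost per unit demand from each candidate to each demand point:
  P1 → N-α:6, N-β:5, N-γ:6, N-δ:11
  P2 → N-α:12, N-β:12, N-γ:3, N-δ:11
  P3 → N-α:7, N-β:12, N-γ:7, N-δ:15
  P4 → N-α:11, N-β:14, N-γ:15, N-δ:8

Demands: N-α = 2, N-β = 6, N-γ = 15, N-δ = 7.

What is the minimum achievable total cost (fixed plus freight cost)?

215

Open {P1, P2, P4}: assign each demand point to its cheapest open site.
  N-α→P1 2×6=12, N-β→P1 6×5=30, N-γ→P2 15×3=45, N-δ→P4 7×8=56
  freight cost 143, fixed 72 → total 215.
Compare {P1, P2}: freight cost 164 + fixed 53 = 217.
Compare {P1, P4}: freight cost 188 + fixed 46 = 234.
Compare {P1, P2, P3, P4}: freight cost 143 + fixed 91 = 234.
All other subsets cost ≥ 217. Minimum total cost: 215.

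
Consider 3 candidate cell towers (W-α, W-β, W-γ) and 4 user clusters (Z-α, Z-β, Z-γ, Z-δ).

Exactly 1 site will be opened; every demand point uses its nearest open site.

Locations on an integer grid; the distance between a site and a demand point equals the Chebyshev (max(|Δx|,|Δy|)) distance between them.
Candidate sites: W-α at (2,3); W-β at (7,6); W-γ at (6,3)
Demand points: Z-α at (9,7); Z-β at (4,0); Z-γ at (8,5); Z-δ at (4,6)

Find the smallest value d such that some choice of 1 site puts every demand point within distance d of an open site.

4

Open {W-γ}.
  Farthest demand point is Z-α at distance 4 (to W-γ); all others are ≤ 4.
With {W-β} the worst case is 6.
With {W-α} the worst case is 7.
No size-1 selection achieves below 4.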